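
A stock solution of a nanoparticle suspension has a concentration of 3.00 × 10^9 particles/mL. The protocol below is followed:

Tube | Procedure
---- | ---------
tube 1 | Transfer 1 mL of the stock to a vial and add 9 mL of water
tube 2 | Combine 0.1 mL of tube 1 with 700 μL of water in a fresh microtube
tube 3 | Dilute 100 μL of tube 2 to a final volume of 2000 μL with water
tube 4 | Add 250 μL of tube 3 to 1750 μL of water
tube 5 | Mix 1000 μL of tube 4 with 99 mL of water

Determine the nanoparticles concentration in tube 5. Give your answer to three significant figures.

Step 1: 1 mL + 9 mL = 10 mL total → factor 10/1 = 10
Step 2: 0.1 mL + 700 μL = 0.8 mL total → factor 0.8/0.1 = 8
Step 3: 100 μL brought to 2000 μL → factor 2000/100 = 20
Step 4: 250 μL + 1750 μL = 2000 μL total → factor 2000/250 = 8
Step 5: 1000 μL + 99 mL = 1 × 10^5 μL total → factor 1 × 10^5/1000 = 100
Overall dilution factor = 10 × 8 × 20 × 8 × 100 = 1.28 × 10^6
Final = 3.00 × 10^9 particles/mL / 1.28 × 10^6 = 2.34 × 10^3 particles/mL

2.34 × 10^3 particles/mL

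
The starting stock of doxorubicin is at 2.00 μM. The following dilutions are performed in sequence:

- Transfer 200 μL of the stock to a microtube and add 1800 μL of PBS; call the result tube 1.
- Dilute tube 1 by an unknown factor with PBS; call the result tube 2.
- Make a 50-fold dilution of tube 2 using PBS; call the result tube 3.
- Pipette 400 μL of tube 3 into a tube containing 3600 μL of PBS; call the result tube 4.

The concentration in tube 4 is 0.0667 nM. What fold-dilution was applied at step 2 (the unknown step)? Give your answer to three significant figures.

Step 1: 200 μL + 1800 μL = 2000 μL total → factor 2000/200 = 10
Step 2: unknown factor x
Step 3: 50-fold → factor 50
Step 4: 400 μL + 3600 μL = 4000 μL total → factor 4000/400 = 10
Product of known-step factors = 5000
Overall factor = 2.00 μM / (0.0667 nM) = 29985
x = 29985 / 5000 = 6.00

6.00-fold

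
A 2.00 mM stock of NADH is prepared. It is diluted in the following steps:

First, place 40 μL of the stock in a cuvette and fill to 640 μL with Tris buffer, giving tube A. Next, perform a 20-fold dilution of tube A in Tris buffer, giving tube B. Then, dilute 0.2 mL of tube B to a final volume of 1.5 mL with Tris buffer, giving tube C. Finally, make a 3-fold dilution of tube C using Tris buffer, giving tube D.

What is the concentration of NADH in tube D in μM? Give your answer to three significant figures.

Step 1: 40 μL brought to 640 μL → factor 640/40 = 16
Step 2: 20-fold → factor 20
Step 3: 0.2 mL brought to 1.5 mL → factor 1.5/0.2 = 7.5
Step 4: 3-fold → factor 3
Overall dilution factor = 16 × 20 × 7.5 × 3 = 7200
Final = 2.00 mM / 7200 = 0.0002778 mM = 0.278 μM

0.278 μM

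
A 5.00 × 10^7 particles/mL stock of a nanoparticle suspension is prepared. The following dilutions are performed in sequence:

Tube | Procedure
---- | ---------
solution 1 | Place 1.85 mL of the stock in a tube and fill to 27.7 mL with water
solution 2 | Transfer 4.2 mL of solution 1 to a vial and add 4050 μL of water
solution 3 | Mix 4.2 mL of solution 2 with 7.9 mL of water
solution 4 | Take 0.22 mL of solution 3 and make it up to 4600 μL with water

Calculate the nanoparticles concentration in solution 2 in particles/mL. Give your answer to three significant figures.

Step 1: 1.85 mL brought to 27.7 mL → factor 27.7/1.85 = 14.973
Step 2: 4.2 mL + 4050 μL = 8.25 mL total → factor 8.25/4.2 = 1.9643
Dilution factor through solution 2 = 14.973 × 1.9643 = 29.411
[solution 2] = 5.00 × 10^7 particles/mL / 29.411 = 1.70 × 10^6 particles/mL

1.70 × 10^6 particles/mL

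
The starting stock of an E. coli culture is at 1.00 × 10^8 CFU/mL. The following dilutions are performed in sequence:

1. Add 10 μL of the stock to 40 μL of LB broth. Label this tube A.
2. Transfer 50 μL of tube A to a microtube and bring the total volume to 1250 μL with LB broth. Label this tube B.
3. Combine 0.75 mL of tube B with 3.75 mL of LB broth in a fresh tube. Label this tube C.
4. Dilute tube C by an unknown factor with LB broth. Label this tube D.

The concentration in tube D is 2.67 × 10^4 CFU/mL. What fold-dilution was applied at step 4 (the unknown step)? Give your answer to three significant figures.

Step 1: 10 μL + 40 μL = 50 μL total → factor 50/10 = 5
Step 2: 50 μL brought to 1250 μL → factor 1250/50 = 25
Step 3: 0.75 mL + 3.75 mL = 4.5 mL total → factor 4.5/0.75 = 6
Step 4: unknown factor x
Product of known-step factors = 750
Overall factor = 1.00 × 10^8 CFU/mL / (2.67 × 10^4 CFU/mL) = 3745.3
x = 3745.3 / 750 = 4.99

4.99-fold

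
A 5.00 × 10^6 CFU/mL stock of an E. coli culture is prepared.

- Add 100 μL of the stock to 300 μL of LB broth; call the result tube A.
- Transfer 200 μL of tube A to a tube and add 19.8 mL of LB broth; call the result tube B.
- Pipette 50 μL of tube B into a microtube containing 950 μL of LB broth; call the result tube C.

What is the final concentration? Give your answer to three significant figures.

Step 1: 100 μL + 300 μL = 400 μL total → factor 400/100 = 4
Step 2: 200 μL + 19.8 mL = 20000 μL total → factor 20000/200 = 100
Step 3: 50 μL + 950 μL = 1000 μL total → factor 1000/50 = 20
Overall dilution factor = 4 × 100 × 20 = 8000
Final = 5.00 × 10^6 CFU/mL / 8000 = 625 CFU/mL

625 CFU/mL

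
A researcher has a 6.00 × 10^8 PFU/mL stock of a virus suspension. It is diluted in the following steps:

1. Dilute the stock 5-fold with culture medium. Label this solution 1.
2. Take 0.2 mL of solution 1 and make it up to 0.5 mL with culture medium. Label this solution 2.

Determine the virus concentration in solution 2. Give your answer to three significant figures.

4.80 × 10^7 PFU/mL

Step 1: 5-fold → factor 5
Step 2: 0.2 mL brought to 0.5 mL → factor 0.5/0.2 = 2.5
Overall dilution factor = 5 × 2.5 = 12.5
Final = 6.00 × 10^8 PFU/mL / 12.5 = 4.80 × 10^7 PFU/mL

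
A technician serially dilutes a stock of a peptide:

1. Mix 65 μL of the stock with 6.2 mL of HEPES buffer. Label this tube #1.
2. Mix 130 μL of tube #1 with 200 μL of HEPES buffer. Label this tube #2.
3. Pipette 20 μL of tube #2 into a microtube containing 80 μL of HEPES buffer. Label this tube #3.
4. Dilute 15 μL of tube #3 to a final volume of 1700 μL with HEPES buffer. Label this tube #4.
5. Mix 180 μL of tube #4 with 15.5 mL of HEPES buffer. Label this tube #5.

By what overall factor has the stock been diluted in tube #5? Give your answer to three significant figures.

1.21 × 10^7

Step 1: 65 μL + 6.2 mL = 6265 μL total → factor 6265/65 = 96.385
Step 2: 130 μL + 200 μL = 330 μL total → factor 330/130 = 2.5385
Step 3: 20 μL + 80 μL = 100 μL total → factor 100/20 = 5
Step 4: 15 μL brought to 1700 μL → factor 1700/15 = 113.33
Step 5: 180 μL + 15.5 mL = 15680 μL total → factor 15680/180 = 87.111
Overall dilution factor = 96.385 × 2.5385 × 5 × 113.33 × 87.111 = 1.2078 × 10^7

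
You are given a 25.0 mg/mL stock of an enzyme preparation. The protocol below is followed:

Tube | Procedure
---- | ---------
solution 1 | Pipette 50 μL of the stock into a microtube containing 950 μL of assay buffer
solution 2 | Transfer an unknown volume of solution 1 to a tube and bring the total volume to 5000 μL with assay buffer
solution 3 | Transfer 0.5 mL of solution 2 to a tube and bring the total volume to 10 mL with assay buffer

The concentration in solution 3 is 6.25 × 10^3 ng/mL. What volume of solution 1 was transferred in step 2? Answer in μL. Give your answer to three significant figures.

500 μL

Step 1: 50 μL + 950 μL = 1000 μL total → factor 1000/50 = 20
Step 2: v brought to 5000 μL → factor = 5000 μL/v
Step 3: 0.5 mL brought to 10 mL → factor 10/0.5 = 20
Product of known-step factors = 400
Overall factor = 25.0 mg/mL / (6.25 × 10^3 ng/mL) = 4000
Step-2 factor = 4000 / 400 = 10
v = 5000 μL / 10 = 500 μL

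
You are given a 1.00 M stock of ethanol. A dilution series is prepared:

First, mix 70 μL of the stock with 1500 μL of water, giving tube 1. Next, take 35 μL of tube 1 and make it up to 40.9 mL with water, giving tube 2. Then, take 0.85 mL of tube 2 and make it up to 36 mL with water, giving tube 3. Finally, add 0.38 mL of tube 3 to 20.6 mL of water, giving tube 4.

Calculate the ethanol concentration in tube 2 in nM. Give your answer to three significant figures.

Step 1: 70 μL + 1500 μL = 1570 μL total → factor 1570/70 = 22.429
Step 2: 35 μL brought to 40.9 mL → factor 40900/35 = 1168.6
Dilution factor through tube 2 = 22.429 × 1168.6 = 26209
[tube 2] = 1.00 M / 26209 = 3.815 × 10^-5 M = 3.82 × 10^4 nM

3.82 × 10^4 nM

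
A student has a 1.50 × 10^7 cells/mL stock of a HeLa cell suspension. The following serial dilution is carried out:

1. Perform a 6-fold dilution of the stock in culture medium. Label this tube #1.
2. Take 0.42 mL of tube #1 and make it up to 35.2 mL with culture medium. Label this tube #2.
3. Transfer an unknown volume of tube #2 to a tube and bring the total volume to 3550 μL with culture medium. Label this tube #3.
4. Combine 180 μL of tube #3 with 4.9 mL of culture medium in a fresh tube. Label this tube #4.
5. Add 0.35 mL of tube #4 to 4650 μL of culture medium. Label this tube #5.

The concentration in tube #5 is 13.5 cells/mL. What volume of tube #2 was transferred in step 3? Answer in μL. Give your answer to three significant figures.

Step 1: 6-fold → factor 6
Step 2: 0.42 mL brought to 35.2 mL → factor 35.2/0.42 = 83.81
Step 3: v brought to 3550 μL → factor = 3550 μL/v
Step 4: 180 μL + 4.9 mL = 5080 μL total → factor 5080/180 = 28.222
Step 5: 0.35 mL + 4650 μL = 5 mL total → factor 5/0.35 = 14.286
Product of known-step factors = 2.0274 × 10^5
Overall factor = 1.50 × 10^7 cells/mL / (13.5 cells/mL) = 1.1111 × 10^6
Step-3 factor = 1.1111 × 10^6 / 2.0274 × 10^5 = 5.4805
v = 3550 μL / 5.4805 = 648 μL

648 μL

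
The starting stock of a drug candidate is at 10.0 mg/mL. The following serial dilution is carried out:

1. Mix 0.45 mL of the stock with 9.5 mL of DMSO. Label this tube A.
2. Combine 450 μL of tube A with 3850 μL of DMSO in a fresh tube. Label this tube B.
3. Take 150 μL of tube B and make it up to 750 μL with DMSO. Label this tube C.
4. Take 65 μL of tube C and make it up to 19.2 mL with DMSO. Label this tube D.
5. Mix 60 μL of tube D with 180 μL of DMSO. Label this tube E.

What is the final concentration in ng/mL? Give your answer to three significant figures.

Step 1: 0.45 mL + 9.5 mL = 9.95 mL total → factor 9.95/0.45 = 22.111
Step 2: 450 μL + 3850 μL = 4300 μL total → factor 4300/450 = 9.5556
Step 3: 150 μL brought to 750 μL → factor 750/150 = 5
Step 4: 65 μL brought to 19.2 mL → factor 19200/65 = 295.38
Step 5: 60 μL + 180 μL = 240 μL total → factor 240/60 = 4
Overall dilution factor = 22.111 × 9.5556 × 5 × 295.38 × 4 = 1.2482 × 10^6
Final = 10.0 mg/mL / 1.2482 × 10^6 = 8.012 × 10^-6 mg/mL = 8.01 ng/mL

8.01 ng/mL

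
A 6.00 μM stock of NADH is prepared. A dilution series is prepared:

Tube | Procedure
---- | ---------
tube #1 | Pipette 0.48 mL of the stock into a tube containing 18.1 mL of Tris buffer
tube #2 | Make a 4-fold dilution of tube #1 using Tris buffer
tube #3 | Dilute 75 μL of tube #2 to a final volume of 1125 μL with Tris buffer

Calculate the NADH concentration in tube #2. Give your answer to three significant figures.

Step 1: 0.48 mL + 18.1 mL = 18.58 mL total → factor 18.58/0.48 = 38.708
Step 2: 4-fold → factor 4
Dilution factor through tube #2 = 38.708 × 4 = 154.83
[tube #2] = 6.00 μM / 154.83 = 0.0388 μM

0.0388 μM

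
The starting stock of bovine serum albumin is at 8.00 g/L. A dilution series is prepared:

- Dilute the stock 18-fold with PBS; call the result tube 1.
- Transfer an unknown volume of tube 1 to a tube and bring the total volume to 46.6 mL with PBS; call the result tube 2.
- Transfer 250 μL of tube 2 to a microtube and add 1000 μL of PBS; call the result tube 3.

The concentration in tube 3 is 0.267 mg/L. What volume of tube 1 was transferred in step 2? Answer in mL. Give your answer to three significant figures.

Step 1: 18-fold → factor 18
Step 2: v brought to 46.6 mL → factor = 46.6 mL/v
Step 3: 250 μL + 1000 μL = 1250 μL total → factor 1250/250 = 5
Product of known-step factors = 90
Overall factor = 8.00 g/L / (0.267 mg/L) = 29963
Step-2 factor = 29963 / 90 = 332.92
v = 46.6 mL / 332.92 = 0.140 mL

0.140 mL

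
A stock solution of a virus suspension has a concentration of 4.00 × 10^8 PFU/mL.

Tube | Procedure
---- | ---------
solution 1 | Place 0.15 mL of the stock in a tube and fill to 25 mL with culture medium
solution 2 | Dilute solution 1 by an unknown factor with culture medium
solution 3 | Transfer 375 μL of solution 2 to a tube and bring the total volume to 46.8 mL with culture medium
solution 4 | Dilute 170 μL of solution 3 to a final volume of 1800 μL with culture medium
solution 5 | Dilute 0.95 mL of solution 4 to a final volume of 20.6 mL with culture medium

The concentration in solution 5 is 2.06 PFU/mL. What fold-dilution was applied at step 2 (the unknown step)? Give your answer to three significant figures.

40.7-fold

Step 1: 0.15 mL brought to 25 mL → factor 25/0.15 = 166.67
Step 2: unknown factor x
Step 3: 375 μL brought to 46.8 mL → factor 46800/375 = 124.8
Step 4: 170 μL brought to 1800 μL → factor 1800/170 = 10.588
Step 5: 0.95 mL brought to 20.6 mL → factor 20.6/0.95 = 21.684
Product of known-step factors = 4.7756 × 10^6
Overall factor = 4.00 × 10^8 PFU/mL / (2.06 PFU/mL) = 1.9417 × 10^8
x = 1.9417 × 10^8 / 4.7756 × 10^6 = 40.7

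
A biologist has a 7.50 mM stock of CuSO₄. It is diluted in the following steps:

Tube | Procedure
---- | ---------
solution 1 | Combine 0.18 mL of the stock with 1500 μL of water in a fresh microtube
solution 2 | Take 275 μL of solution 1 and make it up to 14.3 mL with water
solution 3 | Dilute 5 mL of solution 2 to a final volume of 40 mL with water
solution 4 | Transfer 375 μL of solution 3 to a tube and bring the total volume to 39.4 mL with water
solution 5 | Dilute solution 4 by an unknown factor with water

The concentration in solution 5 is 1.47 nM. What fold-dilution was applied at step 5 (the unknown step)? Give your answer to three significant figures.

12.5-fold

Step 1: 0.18 mL + 1500 μL = 1.68 mL total → factor 1.68/0.18 = 9.3333
Step 2: 275 μL brought to 14.3 mL → factor 14300/275 = 52
Step 3: 5 mL brought to 40 mL → factor 40/5 = 8
Step 4: 375 μL brought to 39.4 mL → factor 39400/375 = 105.07
Step 5: unknown factor x
Product of known-step factors = 4.0794 × 10^5
Overall factor = 7.50 mM / (1.47 nM) = 5.102 × 10^6
x = 5.102 × 10^6 / 4.0794 × 10^5 = 12.5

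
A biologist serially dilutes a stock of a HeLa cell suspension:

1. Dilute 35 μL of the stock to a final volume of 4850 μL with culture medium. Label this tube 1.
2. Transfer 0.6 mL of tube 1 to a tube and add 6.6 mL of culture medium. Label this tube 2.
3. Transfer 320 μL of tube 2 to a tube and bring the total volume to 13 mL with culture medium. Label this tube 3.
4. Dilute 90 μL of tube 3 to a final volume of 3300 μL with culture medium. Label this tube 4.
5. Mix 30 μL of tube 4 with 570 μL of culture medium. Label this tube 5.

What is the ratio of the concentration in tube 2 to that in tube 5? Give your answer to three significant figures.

Step 1: 35 μL brought to 4850 μL → factor 4850/35 = 138.57
Step 2: 0.6 mL + 6.6 mL = 7.2 mL total → factor 7.2/0.6 = 12
Step 3: 320 μL brought to 13 mL → factor 13000/320 = 40.625
Step 4: 90 μL brought to 3300 μL → factor 3300/90 = 36.667
Step 5: 30 μL + 570 μL = 600 μL total → factor 600/30 = 20
Dilution factor to tube 2 = 1662.9; to tube 5 = 4.9539 × 10^7
[tube 2]/[tube 5] = (factor to tube 5)/(factor to tube 2) = 4.9539 × 10^7/1662.9 = 2.98 × 10^4

2.98 × 10^4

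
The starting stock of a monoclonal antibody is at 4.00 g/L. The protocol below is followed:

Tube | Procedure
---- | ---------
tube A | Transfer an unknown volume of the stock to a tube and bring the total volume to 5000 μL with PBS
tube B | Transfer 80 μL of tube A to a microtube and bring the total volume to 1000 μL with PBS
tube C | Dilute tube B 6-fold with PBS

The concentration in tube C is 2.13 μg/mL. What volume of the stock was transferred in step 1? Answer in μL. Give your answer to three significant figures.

Step 1: v brought to 5000 μL → factor = 5000 μL/v
Step 2: 80 μL brought to 1000 μL → factor 1000/80 = 12.5
Step 3: 6-fold → factor 6
Product of known-step factors = 75
Overall factor = 4.00 g/L / (2.13 μg/mL) = 1877.9
Step-1 factor = 1877.9 / 75 = 25.039
v = 5000 μL / 25.039 = 200 μL

200 μL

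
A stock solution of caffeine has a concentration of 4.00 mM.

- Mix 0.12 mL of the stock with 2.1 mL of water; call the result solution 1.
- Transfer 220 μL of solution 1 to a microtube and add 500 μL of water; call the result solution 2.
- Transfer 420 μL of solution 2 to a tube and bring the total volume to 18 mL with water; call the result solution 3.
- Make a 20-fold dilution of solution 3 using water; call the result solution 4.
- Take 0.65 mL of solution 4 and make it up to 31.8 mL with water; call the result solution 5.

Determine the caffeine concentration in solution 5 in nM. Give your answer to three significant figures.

Step 1: 0.12 mL + 2.1 mL = 2.22 mL total → factor 2.22/0.12 = 18.5
Step 2: 220 μL + 500 μL = 720 μL total → factor 720/220 = 3.2727
Step 3: 420 μL brought to 18 mL → factor 18000/420 = 42.857
Step 4: 20-fold → factor 20
Step 5: 0.65 mL brought to 31.8 mL → factor 31.8/0.65 = 48.923
Overall dilution factor = 18.5 × 3.2727 × 42.857 × 20 × 48.923 = 2.5389 × 10^6
Final = 4.00 mM / 2.5389 × 10^6 = 1.575 × 10^-6 mM = 1.58 nM

1.58 nM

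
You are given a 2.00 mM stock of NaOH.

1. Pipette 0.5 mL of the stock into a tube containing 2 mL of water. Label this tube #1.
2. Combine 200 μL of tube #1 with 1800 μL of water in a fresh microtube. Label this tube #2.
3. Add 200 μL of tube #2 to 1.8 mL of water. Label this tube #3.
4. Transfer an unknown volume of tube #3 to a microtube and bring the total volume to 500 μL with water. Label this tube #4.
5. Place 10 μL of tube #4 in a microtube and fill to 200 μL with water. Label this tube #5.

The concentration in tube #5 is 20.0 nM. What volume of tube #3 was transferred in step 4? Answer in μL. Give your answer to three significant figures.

50.0 μL

Step 1: 0.5 mL + 2 mL = 2.5 mL total → factor 2.5/0.5 = 5
Step 2: 200 μL + 1800 μL = 2000 μL total → factor 2000/200 = 10
Step 3: 200 μL + 1.8 mL = 2000 μL total → factor 2000/200 = 10
Step 4: v brought to 500 μL → factor = 500 μL/v
Step 5: 10 μL brought to 200 μL → factor 200/10 = 20
Product of known-step factors = 10000
Overall factor = 2.00 mM / (20.0 nM) = 1 × 10^5
Step-4 factor = 1 × 10^5 / 10000 = 10
v = 500 μL / 10 = 50.0 μL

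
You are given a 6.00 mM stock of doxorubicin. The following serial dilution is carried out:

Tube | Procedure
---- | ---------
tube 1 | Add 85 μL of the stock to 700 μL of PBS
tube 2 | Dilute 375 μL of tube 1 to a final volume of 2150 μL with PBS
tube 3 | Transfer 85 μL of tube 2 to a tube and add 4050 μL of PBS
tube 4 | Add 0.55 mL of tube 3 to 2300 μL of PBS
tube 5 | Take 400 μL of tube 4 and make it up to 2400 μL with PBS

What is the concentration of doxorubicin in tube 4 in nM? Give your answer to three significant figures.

450 nM

Step 1: 85 μL + 700 μL = 785 μL total → factor 785/85 = 9.2353
Step 2: 375 μL brought to 2150 μL → factor 2150/375 = 5.7333
Step 3: 85 μL + 4050 μL = 4135 μL total → factor 4135/85 = 48.647
Step 4: 0.55 mL + 2300 μL = 2.85 mL total → factor 2.85/0.55 = 5.1818
Dilution factor through tube 4 = 9.2353 × 5.7333 × 48.647 × 5.1818 = 13347
[tube 4] = 6.00 mM / 13347 = 0.0004495 mM = 450 nM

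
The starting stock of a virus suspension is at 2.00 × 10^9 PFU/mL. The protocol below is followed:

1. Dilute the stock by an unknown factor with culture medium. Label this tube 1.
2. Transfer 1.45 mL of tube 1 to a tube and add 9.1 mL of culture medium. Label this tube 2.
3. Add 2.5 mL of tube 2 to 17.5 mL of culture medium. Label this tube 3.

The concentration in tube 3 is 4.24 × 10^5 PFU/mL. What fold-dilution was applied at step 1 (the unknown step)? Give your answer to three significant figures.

81.0-fold

Step 1: unknown factor x
Step 2: 1.45 mL + 9.1 mL = 10.55 mL total → factor 10.55/1.45 = 7.2759
Step 3: 2.5 mL + 17.5 mL = 20 mL total → factor 20/2.5 = 8
Product of known-step factors = 58.207
Overall factor = 2.00 × 10^9 PFU/mL / (4.24 × 10^5 PFU/mL) = 4717
x = 4717 / 58.207 = 81.0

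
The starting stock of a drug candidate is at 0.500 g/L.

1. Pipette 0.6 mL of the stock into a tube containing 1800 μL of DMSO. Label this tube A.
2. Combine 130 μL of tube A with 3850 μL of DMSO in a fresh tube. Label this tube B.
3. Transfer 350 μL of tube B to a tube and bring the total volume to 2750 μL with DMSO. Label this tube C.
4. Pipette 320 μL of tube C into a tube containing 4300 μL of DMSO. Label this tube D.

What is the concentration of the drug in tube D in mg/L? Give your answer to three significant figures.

0.0360 mg/L

Step 1: 0.6 mL + 1800 μL = 2.4 mL total → factor 2.4/0.6 = 4
Step 2: 130 μL + 3850 μL = 3980 μL total → factor 3980/130 = 30.615
Step 3: 350 μL brought to 2750 μL → factor 2750/350 = 7.8571
Step 4: 320 μL + 4300 μL = 4620 μL total → factor 4620/320 = 14.438
Overall dilution factor = 4 × 30.615 × 7.8571 × 14.438 = 13892
Final = 0.500 g/L / 13892 = 3.599 × 10^-5 g/L = 0.0360 mg/L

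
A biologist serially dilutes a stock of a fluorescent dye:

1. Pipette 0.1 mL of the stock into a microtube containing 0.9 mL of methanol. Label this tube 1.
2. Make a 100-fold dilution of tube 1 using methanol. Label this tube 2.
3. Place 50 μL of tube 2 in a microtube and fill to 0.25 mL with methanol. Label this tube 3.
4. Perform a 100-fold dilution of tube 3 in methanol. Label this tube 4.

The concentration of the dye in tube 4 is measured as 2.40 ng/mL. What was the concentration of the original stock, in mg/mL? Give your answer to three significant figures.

1.20 mg/mL

Step 1: 0.1 mL + 0.9 mL = 1 mL total → factor 1/0.1 = 10
Step 2: 100-fold → factor 100
Step 3: 50 μL brought to 0.25 mL → factor 250/50 = 5
Step 4: 100-fold → factor 100
Overall dilution factor = 10 × 100 × 5 × 100 = 5 × 10^5
Stock = 2.40 ng/mL × 5 × 10^5 = 1.200 × 10^6 ng/mL = 1.20 mg/mL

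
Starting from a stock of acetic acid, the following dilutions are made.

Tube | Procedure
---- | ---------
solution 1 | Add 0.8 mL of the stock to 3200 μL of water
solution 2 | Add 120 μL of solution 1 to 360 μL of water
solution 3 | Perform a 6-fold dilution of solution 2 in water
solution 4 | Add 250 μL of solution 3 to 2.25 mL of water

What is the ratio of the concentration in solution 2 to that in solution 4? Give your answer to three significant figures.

60.0

Step 1: 0.8 mL + 3200 μL = 4 mL total → factor 4/0.8 = 5
Step 2: 120 μL + 360 μL = 480 μL total → factor 480/120 = 4
Step 3: 6-fold → factor 6
Step 4: 250 μL + 2.25 mL = 2500 μL total → factor 2500/250 = 10
Dilution factor to solution 2 = 20; to solution 4 = 1200
[solution 2]/[solution 4] = (factor to solution 4)/(factor to solution 2) = 1200/20 = 60.0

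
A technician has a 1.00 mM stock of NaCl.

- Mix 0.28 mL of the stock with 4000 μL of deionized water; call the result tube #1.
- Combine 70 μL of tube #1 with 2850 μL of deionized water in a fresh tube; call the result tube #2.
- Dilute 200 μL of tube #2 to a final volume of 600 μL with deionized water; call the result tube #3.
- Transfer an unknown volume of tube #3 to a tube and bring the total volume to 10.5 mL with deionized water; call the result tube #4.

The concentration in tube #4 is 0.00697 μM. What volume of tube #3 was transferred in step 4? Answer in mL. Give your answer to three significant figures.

0.140 mL

Step 1: 0.28 mL + 4000 μL = 4.28 mL total → factor 4.28/0.28 = 15.286
Step 2: 70 μL + 2850 μL = 2920 μL total → factor 2920/70 = 41.714
Step 3: 200 μL brought to 600 μL → factor 600/200 = 3
Step 4: v brought to 10.5 mL → factor = 10.5 mL/v
Product of known-step factors = 1912.9
Overall factor = 1.00 mM / (0.00697 μM) = 1.4347 × 10^5
Step-4 factor = 1.4347 × 10^5 / 1912.9 = 75.002
v = 10.5 mL / 75.002 = 0.140 mL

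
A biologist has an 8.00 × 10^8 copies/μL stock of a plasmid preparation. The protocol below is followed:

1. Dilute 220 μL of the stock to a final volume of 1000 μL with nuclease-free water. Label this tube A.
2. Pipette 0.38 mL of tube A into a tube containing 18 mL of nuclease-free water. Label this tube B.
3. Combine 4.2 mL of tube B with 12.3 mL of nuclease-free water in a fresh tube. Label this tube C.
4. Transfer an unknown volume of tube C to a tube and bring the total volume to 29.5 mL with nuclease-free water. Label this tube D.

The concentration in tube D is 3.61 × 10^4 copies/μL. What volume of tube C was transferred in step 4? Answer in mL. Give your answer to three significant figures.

1.15 mL

Step 1: 220 μL brought to 1000 μL → factor 1000/220 = 4.5455
Step 2: 0.38 mL + 18 mL = 18.38 mL total → factor 18.38/0.38 = 48.368
Step 3: 4.2 mL + 12.3 mL = 16.5 mL total → factor 16.5/4.2 = 3.9286
Step 4: v brought to 29.5 mL → factor = 29.5 mL/v
Product of known-step factors = 863.72
Overall factor = 8.00 × 10^8 copies/μL / (3.61 × 10^4 copies/μL) = 22161
Step-4 factor = 22161 / 863.72 = 25.657
v = 29.5 mL / 25.657 = 1.15 mL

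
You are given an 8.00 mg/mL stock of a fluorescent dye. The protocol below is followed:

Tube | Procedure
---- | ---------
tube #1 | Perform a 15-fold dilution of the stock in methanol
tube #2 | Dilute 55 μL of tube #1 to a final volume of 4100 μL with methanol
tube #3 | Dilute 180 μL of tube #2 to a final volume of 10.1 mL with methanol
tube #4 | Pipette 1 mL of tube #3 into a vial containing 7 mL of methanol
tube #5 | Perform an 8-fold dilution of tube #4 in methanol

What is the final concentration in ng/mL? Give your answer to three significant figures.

1.99 ng/mL

Step 1: 15-fold → factor 15
Step 2: 55 μL brought to 4100 μL → factor 4100/55 = 74.545
Step 3: 180 μL brought to 10.1 mL → factor 10100/180 = 56.111
Step 4: 1 mL + 7 mL = 8 mL total → factor 8/1 = 8
Step 5: 8-fold → factor 8
Overall dilution factor = 15 × 74.545 × 56.111 × 8 × 8 = 4.0155 × 10^6
Final = 8.00 mg/mL / 4.0155 × 10^6 = 1.992 × 10^-6 mg/mL = 1.99 ng/mL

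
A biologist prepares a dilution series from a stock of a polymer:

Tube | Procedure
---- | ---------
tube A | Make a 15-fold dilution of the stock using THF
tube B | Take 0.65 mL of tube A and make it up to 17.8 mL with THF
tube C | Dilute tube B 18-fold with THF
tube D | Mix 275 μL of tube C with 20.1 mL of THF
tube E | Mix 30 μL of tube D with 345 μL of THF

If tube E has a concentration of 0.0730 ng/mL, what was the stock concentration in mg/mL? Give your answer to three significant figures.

Step 1: 15-fold → factor 15
Step 2: 0.65 mL brought to 17.8 mL → factor 17.8/0.65 = 27.385
Step 3: 18-fold → factor 18
Step 4: 275 μL + 20.1 mL = 20375 μL total → factor 20375/275 = 74.091
Step 5: 30 μL + 345 μL = 375 μL total → factor 375/30 = 12.5
Overall dilution factor = 15 × 27.385 × 18 × 74.091 × 12.5 = 6.8477 × 10^6
Stock = 0.0730 ng/mL × 6.8477 × 10^6 = 4.999 × 10^5 ng/mL = 0.500 mg/mL

0.500 mg/mL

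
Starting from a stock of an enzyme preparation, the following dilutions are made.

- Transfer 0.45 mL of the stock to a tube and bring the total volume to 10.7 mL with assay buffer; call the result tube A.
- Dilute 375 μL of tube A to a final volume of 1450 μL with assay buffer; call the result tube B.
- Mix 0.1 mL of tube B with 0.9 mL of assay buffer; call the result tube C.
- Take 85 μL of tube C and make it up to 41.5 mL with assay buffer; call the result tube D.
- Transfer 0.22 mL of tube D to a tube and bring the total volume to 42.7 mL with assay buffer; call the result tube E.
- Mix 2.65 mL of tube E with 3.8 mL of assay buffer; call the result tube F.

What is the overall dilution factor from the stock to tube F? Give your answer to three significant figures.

Step 1: 0.45 mL brought to 10.7 mL → factor 10.7/0.45 = 23.778
Step 2: 375 μL brought to 1450 μL → factor 1450/375 = 3.8667
Step 3: 0.1 mL + 0.9 mL = 1 mL total → factor 1/0.1 = 10
Step 4: 85 μL brought to 41.5 mL → factor 41500/85 = 488.24
Step 5: 0.22 mL brought to 42.7 mL → factor 42.7/0.22 = 194.09
Step 6: 2.65 mL + 3.8 mL = 6.45 mL total → factor 6.45/2.65 = 2.434
Overall dilution factor = 23.778 × 3.8667 × 10 × 488.24 × 194.09 × 2.434 = 2.1206 × 10^8

2.12 × 10^8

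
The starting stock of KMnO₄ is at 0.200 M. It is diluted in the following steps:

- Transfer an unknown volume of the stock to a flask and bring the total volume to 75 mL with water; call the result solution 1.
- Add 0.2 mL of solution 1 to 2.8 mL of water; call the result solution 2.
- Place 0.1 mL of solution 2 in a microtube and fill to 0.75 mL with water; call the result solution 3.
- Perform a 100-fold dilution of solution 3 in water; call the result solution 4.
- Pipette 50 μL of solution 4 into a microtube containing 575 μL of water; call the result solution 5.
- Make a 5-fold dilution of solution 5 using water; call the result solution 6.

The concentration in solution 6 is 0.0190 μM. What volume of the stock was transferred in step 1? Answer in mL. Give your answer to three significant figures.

5.01 mL

Step 1: v brought to 75 mL → factor = 75 mL/v
Step 2: 0.2 mL + 2.8 mL = 3 mL total → factor 3/0.2 = 15
Step 3: 0.1 mL brought to 0.75 mL → factor 0.75/0.1 = 7.5
Step 4: 100-fold → factor 100
Step 5: 50 μL + 575 μL = 625 μL total → factor 625/50 = 12.5
Step 6: 5-fold → factor 5
Product of known-step factors = 7.0312 × 10^5
Overall factor = 0.200 M / (0.0190 μM) = 1.0526 × 10^7
Step-1 factor = 1.0526 × 10^7 / 7.0312 × 10^5 = 14.971
v = 75 mL / 14.971 = 5.01 mL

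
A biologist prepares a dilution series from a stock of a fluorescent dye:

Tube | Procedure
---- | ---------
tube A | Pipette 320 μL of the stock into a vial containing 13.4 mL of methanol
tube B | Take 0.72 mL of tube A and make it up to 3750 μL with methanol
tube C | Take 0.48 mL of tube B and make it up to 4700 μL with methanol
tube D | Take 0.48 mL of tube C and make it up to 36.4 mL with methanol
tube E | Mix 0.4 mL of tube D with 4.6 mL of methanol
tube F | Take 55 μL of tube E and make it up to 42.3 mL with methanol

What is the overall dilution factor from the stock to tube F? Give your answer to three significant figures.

Step 1: 320 μL + 13.4 mL = 13720 μL total → factor 13720/320 = 42.875
Step 2: 0.72 mL brought to 3750 μL → factor 3.75/0.72 = 5.2083
Step 3: 0.48 mL brought to 4700 μL → factor 4.7/0.48 = 9.7917
Step 4: 0.48 mL brought to 36.4 mL → factor 36.4/0.48 = 75.833
Step 5: 0.4 mL + 4.6 mL = 5 mL total → factor 5/0.4 = 12.5
Step 6: 55 μL brought to 42.3 mL → factor 42300/55 = 769.09
Overall dilution factor = 42.875 × 5.2083 × 9.7917 × 75.833 × 12.5 × 769.09 = 1.5941 × 10^9

1.59 × 10^9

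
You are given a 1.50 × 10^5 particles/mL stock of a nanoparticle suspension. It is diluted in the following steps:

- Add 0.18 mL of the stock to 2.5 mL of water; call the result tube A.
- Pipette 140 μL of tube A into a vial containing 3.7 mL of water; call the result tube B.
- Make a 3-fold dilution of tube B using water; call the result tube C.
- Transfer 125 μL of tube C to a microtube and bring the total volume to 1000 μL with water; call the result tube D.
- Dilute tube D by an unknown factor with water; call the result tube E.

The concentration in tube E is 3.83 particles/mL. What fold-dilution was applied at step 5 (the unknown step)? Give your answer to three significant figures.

4.00-fold

Step 1: 0.18 mL + 2.5 mL = 2.68 mL total → factor 2.68/0.18 = 14.889
Step 2: 140 μL + 3.7 mL = 3840 μL total → factor 3840/140 = 27.429
Step 3: 3-fold → factor 3
Step 4: 125 μL brought to 1000 μL → factor 1000/125 = 8
Step 5: unknown factor x
Product of known-step factors = 9801.1
Overall factor = 1.50 × 10^5 particles/mL / (3.83 particles/mL) = 39164
x = 39164 / 9801.1 = 4.00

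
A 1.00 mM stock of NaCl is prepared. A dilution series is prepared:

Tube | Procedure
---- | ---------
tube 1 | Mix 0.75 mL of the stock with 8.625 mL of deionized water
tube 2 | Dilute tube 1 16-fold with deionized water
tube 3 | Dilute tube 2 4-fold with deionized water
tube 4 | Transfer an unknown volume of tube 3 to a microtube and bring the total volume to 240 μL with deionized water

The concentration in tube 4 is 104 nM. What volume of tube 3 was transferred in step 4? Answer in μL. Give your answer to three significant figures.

Step 1: 0.75 mL + 8.625 mL = 9.375 mL total → factor 9.375/0.75 = 12.5
Step 2: 16-fold → factor 16
Step 3: 4-fold → factor 4
Step 4: v brought to 240 μL → factor = 240 μL/v
Product of known-step factors = 800
Overall factor = 1.00 mM / (104 nM) = 9615.4
Step-4 factor = 9615.4 / 800 = 12.019
v = 240 μL / 12.019 = 20.0 μL

20.0 μL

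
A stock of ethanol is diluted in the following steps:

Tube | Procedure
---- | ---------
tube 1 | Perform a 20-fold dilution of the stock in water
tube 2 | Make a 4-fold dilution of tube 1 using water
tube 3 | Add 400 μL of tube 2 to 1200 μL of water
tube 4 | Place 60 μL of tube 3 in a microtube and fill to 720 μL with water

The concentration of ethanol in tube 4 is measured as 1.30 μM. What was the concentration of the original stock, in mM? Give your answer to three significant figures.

4.99 mM

Step 1: 20-fold → factor 20
Step 2: 4-fold → factor 4
Step 3: 400 μL + 1200 μL = 1600 μL total → factor 1600/400 = 4
Step 4: 60 μL brought to 720 μL → factor 720/60 = 12
Overall dilution factor = 20 × 4 × 4 × 12 = 3840
Stock = 1.30 μM × 3840 = 4992 μM = 4.99 mM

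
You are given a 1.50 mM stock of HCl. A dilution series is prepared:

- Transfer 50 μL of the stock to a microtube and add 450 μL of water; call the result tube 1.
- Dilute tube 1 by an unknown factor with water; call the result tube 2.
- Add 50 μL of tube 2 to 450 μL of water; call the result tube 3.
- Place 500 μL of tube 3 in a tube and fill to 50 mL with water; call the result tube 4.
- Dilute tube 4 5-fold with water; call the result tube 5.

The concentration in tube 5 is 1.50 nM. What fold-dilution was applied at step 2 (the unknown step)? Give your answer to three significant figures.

20.0-fold

Step 1: 50 μL + 450 μL = 500 μL total → factor 500/50 = 10
Step 2: unknown factor x
Step 3: 50 μL + 450 μL = 500 μL total → factor 500/50 = 10
Step 4: 500 μL brought to 50 mL → factor 50000/500 = 100
Step 5: 5-fold → factor 5
Product of known-step factors = 50000
Overall factor = 1.50 mM / (1.50 nM) = 1 × 10^6
x = 1 × 10^6 / 50000 = 20.0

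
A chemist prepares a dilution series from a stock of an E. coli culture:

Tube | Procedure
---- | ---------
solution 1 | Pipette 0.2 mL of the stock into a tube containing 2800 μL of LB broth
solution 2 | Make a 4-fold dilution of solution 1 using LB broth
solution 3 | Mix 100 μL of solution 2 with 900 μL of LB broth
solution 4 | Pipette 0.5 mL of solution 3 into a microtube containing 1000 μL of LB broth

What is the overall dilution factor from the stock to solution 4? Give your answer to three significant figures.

Step 1: 0.2 mL + 2800 μL = 3 mL total → factor 3/0.2 = 15
Step 2: 4-fold → factor 4
Step 3: 100 μL + 900 μL = 1000 μL total → factor 1000/100 = 10
Step 4: 0.5 mL + 1000 μL = 1.5 mL total → factor 1.5/0.5 = 3
Overall dilution factor = 15 × 4 × 10 × 3 = 1800

1.80 × 10^3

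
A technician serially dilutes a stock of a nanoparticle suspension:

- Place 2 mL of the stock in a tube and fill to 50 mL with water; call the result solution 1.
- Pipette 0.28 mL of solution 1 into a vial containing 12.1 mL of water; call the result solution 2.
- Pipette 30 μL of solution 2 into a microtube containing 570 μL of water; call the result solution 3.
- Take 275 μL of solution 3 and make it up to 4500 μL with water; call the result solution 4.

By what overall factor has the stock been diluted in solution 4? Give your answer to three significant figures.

Step 1: 2 mL brought to 50 mL → factor 50/2 = 25
Step 2: 0.28 mL + 12.1 mL = 12.38 mL total → factor 12.38/0.28 = 44.214
Step 3: 30 μL + 570 μL = 600 μL total → factor 600/30 = 20
Step 4: 275 μL brought to 4500 μL → factor 4500/275 = 16.364
Overall dilution factor = 25 × 44.214 × 20 × 16.364 = 3.6175 × 10^5

3.62 × 10^5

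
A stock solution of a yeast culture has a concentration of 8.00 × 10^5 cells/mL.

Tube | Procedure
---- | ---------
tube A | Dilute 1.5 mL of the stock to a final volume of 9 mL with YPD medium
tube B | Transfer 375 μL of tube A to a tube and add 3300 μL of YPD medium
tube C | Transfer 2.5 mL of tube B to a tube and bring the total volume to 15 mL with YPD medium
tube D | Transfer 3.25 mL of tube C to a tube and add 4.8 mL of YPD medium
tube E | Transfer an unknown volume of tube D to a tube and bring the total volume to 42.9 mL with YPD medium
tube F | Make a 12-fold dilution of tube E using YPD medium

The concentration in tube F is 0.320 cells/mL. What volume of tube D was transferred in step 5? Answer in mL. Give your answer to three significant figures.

Step 1: 1.5 mL brought to 9 mL → factor 9/1.5 = 6
Step 2: 375 μL + 3300 μL = 3675 μL total → factor 3675/375 = 9.8
Step 3: 2.5 mL brought to 15 mL → factor 15/2.5 = 6
Step 4: 3.25 mL + 4.8 mL = 8.05 mL total → factor 8.05/3.25 = 2.4769
Step 5: v brought to 42.9 mL → factor = 42.9 mL/v
Step 6: 12-fold → factor 12
Product of known-step factors = 10486
Overall factor = 8.00 × 10^5 cells/mL / (0.320 cells/mL) = 2.5 × 10^6
Step-5 factor = 2.5 × 10^6 / 10486 = 238.41
v = 42.9 mL / 238.41 = 0.180 mL

0.180 mL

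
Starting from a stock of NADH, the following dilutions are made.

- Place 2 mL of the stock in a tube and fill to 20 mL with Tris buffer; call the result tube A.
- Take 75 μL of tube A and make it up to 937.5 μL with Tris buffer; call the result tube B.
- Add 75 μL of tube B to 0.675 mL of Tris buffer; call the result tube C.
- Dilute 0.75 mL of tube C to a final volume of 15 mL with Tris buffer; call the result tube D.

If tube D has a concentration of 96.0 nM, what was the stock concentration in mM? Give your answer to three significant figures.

2.40 mM

Step 1: 2 mL brought to 20 mL → factor 20/2 = 10
Step 2: 75 μL brought to 937.5 μL → factor 937.5/75 = 12.5
Step 3: 75 μL + 0.675 mL = 750 μL total → factor 750/75 = 10
Step 4: 0.75 mL brought to 15 mL → factor 15/0.75 = 20
Overall dilution factor = 10 × 12.5 × 10 × 20 = 25000
Stock = 96.0 nM × 25000 = 2.400 × 10^6 nM = 2.40 mM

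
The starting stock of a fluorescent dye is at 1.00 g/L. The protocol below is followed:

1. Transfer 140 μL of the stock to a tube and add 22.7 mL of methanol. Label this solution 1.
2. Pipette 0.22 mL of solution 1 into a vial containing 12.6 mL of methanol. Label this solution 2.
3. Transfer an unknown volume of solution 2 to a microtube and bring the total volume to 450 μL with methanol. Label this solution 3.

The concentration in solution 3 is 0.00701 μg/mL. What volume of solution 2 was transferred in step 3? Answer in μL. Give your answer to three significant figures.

Step 1: 140 μL + 22.7 mL = 22840 μL total → factor 22840/140 = 163.14
Step 2: 0.22 mL + 12.6 mL = 12.82 mL total → factor 12.82/0.22 = 58.273
Step 3: v brought to 450 μL → factor = 450 μL/v
Product of known-step factors = 9506.8
Overall factor = 1.00 g/L / (0.00701 μg/mL) = 1.4265 × 10^5
Step-3 factor = 1.4265 × 10^5 / 9506.8 = 15.005
v = 450 μL / 15.005 = 30.0 μL

30.0 μL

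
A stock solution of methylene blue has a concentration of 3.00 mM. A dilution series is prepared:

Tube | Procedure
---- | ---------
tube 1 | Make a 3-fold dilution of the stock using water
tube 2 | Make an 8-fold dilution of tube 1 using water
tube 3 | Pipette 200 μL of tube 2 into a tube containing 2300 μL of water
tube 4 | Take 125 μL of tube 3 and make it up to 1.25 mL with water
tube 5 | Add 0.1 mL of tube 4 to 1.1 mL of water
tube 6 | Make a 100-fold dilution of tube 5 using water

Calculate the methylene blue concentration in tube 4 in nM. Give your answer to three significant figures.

Step 1: 3-fold → factor 3
Step 2: 8-fold → factor 8
Step 3: 200 μL + 2300 μL = 2500 μL total → factor 2500/200 = 12.5
Step 4: 125 μL brought to 1.25 mL → factor 1250/125 = 10
Dilution factor through tube 4 = 3 × 8 × 12.5 × 10 = 3000
[tube 4] = 3.00 mM / 3000 = 0.001000 mM = 1.00 × 10^3 nM

1.00 × 10^3 nM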